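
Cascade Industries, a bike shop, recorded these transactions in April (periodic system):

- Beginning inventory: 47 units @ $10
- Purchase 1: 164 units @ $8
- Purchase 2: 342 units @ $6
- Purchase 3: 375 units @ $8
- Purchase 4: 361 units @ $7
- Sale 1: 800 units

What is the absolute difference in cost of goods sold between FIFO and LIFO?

FIFO COGS: 47 @ $10 + 164 @ $8 + 342 @ $6 + 247 @ $8 = $5,810
LIFO COGS: 361 @ $7 + 375 @ $8 + 64 @ $6 = $5,911
Difference = |$5,810 − $5,911| = $101

$101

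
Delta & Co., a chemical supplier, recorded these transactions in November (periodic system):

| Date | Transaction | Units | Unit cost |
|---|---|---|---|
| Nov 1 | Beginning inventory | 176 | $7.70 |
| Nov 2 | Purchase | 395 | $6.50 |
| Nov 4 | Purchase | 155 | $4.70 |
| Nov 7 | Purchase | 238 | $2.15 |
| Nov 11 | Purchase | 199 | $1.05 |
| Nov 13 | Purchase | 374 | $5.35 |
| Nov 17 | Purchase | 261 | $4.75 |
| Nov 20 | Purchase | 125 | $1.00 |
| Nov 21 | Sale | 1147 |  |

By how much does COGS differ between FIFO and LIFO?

$1,376.25

FIFO COGS: 176 @ $7.70 + 395 @ $6.50 + 155 @ $4.70 + 238 @ $2.15 + 183 @ $1.05 = $5,355.05
LIFO COGS: 125 @ $1.00 + 261 @ $4.75 + 374 @ $5.35 + 199 @ $1.05 + 188 @ $2.15 = $3,978.80
Difference = |$5,355.05 − $3,978.80| = $1,376.25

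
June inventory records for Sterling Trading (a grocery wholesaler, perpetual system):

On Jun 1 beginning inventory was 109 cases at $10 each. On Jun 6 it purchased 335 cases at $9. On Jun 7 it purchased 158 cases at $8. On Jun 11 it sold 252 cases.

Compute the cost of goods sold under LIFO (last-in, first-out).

COGS = $2,110

Jun 11, 252 sold [LIFO — newest first]: 158 @ $8 + 94 @ $9 = $2,110
Ending inventory: 109 @ $10 + 241 @ $9 = $3,259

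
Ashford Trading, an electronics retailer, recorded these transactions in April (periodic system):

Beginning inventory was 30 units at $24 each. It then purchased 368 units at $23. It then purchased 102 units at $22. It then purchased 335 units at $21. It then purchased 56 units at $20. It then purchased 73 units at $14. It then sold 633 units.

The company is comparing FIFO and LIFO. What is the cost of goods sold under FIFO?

FIFO COGS: 30 @ $24 + 368 @ $23 + 102 @ $22 + 133 @ $21 = $14,221
LIFO COGS: 73 @ $14 + 56 @ $20 + 335 @ $21 + 102 @ $22 + 67 @ $23 = $12,962

COGS = $14,221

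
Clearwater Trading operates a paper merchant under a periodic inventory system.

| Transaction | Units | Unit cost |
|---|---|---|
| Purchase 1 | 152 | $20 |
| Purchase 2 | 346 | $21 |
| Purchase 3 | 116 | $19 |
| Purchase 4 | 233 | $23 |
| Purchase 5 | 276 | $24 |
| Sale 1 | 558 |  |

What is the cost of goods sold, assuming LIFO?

COGS = $12,914

Sale 1 (558) [LIFO — newest first]: 276 @ $24 + 233 @ $23 + 49 @ $19 = $12,914
Ending inventory: 152 @ $20 + 346 @ $21 + 67 @ $19 = $11,579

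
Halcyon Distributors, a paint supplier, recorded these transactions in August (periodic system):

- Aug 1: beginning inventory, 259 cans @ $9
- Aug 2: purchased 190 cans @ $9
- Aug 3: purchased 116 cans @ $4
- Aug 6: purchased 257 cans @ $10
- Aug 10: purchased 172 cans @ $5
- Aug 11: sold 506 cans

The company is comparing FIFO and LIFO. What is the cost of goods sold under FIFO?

FIFO COGS: 259 @ $9 + 190 @ $9 + 57 @ $4 = $4,269
LIFO COGS: 172 @ $5 + 257 @ $10 + 77 @ $4 = $3,738

COGS = $4,269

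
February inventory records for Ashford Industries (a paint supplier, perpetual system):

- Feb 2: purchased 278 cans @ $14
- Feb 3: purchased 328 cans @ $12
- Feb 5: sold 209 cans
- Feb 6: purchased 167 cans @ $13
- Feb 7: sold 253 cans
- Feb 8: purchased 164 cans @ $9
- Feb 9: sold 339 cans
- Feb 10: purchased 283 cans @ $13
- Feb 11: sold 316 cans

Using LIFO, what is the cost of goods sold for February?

COGS = $13,712

Feb 5, 209 sold [LIFO — newest first]: 209 @ $12 = $2,508
Feb 7, 253 sold [LIFO — newest first]: 167 @ $13 + 86 @ $12 = $3,203
Feb 9, 339 sold [LIFO — newest first]: 164 @ $9 + 33 @ $12 + 142 @ $14 = $3,860
Feb 11, 316 sold [LIFO — newest first]: 283 @ $13 + 33 @ $14 = $4,141
Total COGS = $2,508 + $3,203 + $3,860 + $4,141 = $13,712
Ending inventory: 103 @ $14 = $1,442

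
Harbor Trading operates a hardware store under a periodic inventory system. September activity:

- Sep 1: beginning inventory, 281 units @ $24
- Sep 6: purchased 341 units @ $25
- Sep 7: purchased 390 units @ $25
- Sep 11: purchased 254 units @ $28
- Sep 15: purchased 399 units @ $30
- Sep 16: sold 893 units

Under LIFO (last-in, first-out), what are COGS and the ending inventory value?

COGS = $25,082; ending inventory = $19,019

Sep 16, 893 sold [LIFO — newest first]: 399 @ $30 + 254 @ $28 + 240 @ $25 = $25,082
Ending inventory: 281 @ $24 + 341 @ $25 + 150 @ $25 = $19,019
Check: goods available $44,101 = COGS $25,082 + ending $19,019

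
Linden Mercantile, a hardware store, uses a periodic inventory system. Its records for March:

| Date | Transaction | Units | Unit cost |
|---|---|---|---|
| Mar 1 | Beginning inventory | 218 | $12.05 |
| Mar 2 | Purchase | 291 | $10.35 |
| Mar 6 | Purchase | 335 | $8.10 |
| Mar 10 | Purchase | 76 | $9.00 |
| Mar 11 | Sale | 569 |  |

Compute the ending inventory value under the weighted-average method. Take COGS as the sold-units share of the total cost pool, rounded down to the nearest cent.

Mar 11, sell 569: 569/920 × $9,036.25 → $5,588.72
Ending inventory (cost pool remaining) = $3,447.53

Ending inventory = $3,447.53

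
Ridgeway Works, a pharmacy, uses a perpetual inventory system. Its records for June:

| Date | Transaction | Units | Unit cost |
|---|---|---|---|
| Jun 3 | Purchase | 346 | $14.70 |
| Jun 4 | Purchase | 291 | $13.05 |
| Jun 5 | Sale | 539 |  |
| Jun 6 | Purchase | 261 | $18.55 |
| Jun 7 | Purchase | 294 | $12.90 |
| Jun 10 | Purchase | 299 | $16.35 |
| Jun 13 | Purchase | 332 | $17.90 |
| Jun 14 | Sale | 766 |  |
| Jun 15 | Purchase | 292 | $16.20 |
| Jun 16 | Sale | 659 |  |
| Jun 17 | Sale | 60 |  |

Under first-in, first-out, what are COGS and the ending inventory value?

Jun 5, 539 sold [FIFO — oldest first]: 346 @ $14.70 + 193 @ $13.05 = $7,604.85
Jun 14, 766 sold [FIFO — oldest first]: 98 @ $13.05 + 261 @ $18.55 + 294 @ $12.90 + 113 @ $16.35 = $11,760.60
Jun 16, 659 sold [FIFO — oldest first]: 186 @ $16.35 + 332 @ $17.90 + 141 @ $16.20 = $11,268.10
Jun 17, 60 sold [FIFO — oldest first]: 60 @ $16.20 = $972.00
Total COGS = $7,604.85 + $11,760.60 + $11,268.10 + $972.00 = $31,605.55
Ending inventory: 91 @ $16.20 = $1,474.20

COGS = $31,605.55; ending inventory = $1,474.20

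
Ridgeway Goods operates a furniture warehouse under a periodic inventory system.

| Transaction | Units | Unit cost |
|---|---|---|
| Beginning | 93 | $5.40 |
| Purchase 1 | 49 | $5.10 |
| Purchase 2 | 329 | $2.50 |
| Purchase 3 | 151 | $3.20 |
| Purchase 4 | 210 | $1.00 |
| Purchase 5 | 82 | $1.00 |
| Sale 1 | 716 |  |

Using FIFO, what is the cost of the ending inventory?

Ending inventory = $198.00

Sale 1 (716) [FIFO — oldest first]: 93 @ $5.40 + 49 @ $5.10 + 329 @ $2.50 + 151 @ $3.20 + 94 @ $1.00 = $2,151.80
Ending inventory: 116 @ $1.00 + 82 @ $1.00 = $198.00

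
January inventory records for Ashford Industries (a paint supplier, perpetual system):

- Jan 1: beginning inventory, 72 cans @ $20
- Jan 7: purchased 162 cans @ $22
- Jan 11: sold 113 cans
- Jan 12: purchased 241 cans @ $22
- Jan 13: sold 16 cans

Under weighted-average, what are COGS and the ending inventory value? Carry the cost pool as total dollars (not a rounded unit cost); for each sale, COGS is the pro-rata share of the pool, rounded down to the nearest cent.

COGS = $2,765.16; ending inventory = $7,540.84

After Jan 1: 72 on hand, pool $1,440.00 (≈ $20.0000 each)
After Jan 7: 234 on hand, pool $5,004.00 (≈ $21.3846 each)
Jan 11, sell 113: 113/234 × $5,004.00 → $2,416.46
After Jan 12: 362 on hand, pool $7,889.54 (≈ $21.7943 each)
Jan 13, sell 16: 16/362 × $7,889.54 → $348.70
Total COGS = $2,416.46 + $348.70 = $2,765.16
Ending inventory (cost pool remaining) = $7,540.84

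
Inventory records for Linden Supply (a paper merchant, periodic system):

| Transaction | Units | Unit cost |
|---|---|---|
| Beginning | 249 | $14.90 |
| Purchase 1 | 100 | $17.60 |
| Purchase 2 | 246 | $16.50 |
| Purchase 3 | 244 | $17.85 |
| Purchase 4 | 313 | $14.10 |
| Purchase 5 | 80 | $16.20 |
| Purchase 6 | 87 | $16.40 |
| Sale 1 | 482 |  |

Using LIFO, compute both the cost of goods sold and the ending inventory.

COGS = $7,171.80; ending inventory = $13,848.80

Sale 1 (482) [LIFO — newest first]: 87 @ $16.40 + 80 @ $16.20 + 313 @ $14.10 + 2 @ $17.85 = $7,171.80
Ending inventory: 249 @ $14.90 + 100 @ $17.60 + 246 @ $16.50 + 242 @ $17.85 = $13,848.80
Check: goods available $21,020.60 = COGS $7,171.80 + ending $13,848.80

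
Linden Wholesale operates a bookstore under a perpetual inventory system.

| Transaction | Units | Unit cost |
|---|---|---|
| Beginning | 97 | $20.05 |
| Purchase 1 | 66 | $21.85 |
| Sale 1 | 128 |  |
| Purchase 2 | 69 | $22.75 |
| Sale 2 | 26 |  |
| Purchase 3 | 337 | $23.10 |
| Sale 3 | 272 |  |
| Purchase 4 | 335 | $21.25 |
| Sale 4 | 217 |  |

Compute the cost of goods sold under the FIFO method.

Sale 1 (128) [FIFO — oldest first]: 97 @ $20.05 + 31 @ $21.85 = $2,622.20
Sale 2 (26) [FIFO — oldest first]: 26 @ $21.85 = $568.10
Sale 3 (272) [FIFO — oldest first]: 9 @ $21.85 + 69 @ $22.75 + 194 @ $23.10 = $6,247.80
Sale 4 (217) [FIFO — oldest first]: 143 @ $23.10 + 74 @ $21.25 = $4,875.80
Total COGS = $2,622.20 + $568.10 + $6,247.80 + $4,875.80 = $14,313.90
Ending inventory: 261 @ $21.25 = $5,546.25
Check: goods available $19,860.15 = COGS $14,313.90 + ending $5,546.25

COGS = $14,313.90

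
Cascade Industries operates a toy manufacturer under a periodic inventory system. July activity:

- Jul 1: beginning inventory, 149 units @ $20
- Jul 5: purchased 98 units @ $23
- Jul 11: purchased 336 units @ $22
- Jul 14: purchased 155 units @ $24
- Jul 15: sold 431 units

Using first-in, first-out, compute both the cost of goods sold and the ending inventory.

COGS = $9,282; ending inventory = $7,064

Jul 15, 431 sold [FIFO — oldest first]: 149 @ $20 + 98 @ $23 + 184 @ $22 = $9,282
Ending inventory: 152 @ $22 + 155 @ $24 = $7,064
Check: goods available $16,346 = COGS $9,282 + ending $7,064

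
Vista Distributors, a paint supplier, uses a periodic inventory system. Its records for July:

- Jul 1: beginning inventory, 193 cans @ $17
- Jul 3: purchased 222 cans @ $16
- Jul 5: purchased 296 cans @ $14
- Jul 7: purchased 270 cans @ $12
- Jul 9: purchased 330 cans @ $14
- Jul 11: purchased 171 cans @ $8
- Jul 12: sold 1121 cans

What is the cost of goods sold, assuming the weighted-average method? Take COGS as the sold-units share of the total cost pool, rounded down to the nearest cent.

Jul 12, sell 1121: 1121/1482 × $20,205.00 → $15,283.26
Ending inventory (cost pool remaining) = $4,921.74
Check: goods available $20,205.00 = COGS $15,283.26 + ending $4,921.74

COGS = $15,283.26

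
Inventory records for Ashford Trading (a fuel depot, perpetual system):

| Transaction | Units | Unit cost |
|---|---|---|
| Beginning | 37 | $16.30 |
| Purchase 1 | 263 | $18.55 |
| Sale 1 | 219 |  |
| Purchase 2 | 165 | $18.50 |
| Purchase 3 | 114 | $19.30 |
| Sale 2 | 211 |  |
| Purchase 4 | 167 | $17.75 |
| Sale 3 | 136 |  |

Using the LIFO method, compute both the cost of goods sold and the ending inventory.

Sale 1 (219) [LIFO — newest first]: 219 @ $18.55 = $4,062.45
Sale 2 (211) [LIFO — newest first]: 114 @ $19.30 + 97 @ $18.50 = $3,994.70
Sale 3 (136) [LIFO — newest first]: 136 @ $17.75 = $2,414.00
Total COGS = $4,062.45 + $3,994.70 + $2,414.00 = $10,471.15
Ending inventory: 37 @ $16.30 + 44 @ $18.55 + 68 @ $18.50 + 31 @ $17.75 = $3,227.55

COGS = $10,471.15; ending inventory = $3,227.55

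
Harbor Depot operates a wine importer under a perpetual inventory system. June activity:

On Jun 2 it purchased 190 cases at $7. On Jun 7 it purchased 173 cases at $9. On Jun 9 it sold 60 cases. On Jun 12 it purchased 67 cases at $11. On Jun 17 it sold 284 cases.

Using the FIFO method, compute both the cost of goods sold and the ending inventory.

Jun 9, 60 sold [FIFO — oldest first]: 60 @ $7 = $420
Jun 17, 284 sold [FIFO — oldest first]: 130 @ $7 + 154 @ $9 = $2,296
Total COGS = $420 + $2,296 = $2,716
Ending inventory: 19 @ $9 + 67 @ $11 = $908

COGS = $2,716; ending inventory = $908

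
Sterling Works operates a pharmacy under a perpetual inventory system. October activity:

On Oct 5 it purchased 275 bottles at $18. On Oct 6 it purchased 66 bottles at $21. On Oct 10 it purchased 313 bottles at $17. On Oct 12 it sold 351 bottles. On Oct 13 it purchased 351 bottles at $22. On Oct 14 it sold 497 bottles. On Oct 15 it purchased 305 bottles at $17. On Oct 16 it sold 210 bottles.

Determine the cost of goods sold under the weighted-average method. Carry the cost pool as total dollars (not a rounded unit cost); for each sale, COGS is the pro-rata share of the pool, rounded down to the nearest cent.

COGS = $20,017.49

After Oct 5: 275 on hand, pool $4,950.00 (≈ $18.0000 each)
After Oct 6: 341 on hand, pool $6,336.00 (≈ $18.5806 each)
After Oct 10: 654 on hand, pool $11,657.00 (≈ $17.8242 each)
Oct 12, sell 351: 351/654 × $11,657.00 → $6,256.27
After Oct 13: 654 on hand, pool $13,122.73 (≈ $20.0653 each)
Oct 14, sell 497: 497/654 × $13,122.73 → $9,972.47
After Oct 15: 462 on hand, pool $8,335.26 (≈ $18.0417 each)
Oct 16, sell 210: 210/462 × $8,335.26 → $3,788.75
Total COGS = $6,256.27 + $9,972.47 + $3,788.75 = $20,017.49
Ending inventory (cost pool remaining) = $4,546.51
Check: goods available $24,564.00 = COGS $20,017.49 + ending $4,546.51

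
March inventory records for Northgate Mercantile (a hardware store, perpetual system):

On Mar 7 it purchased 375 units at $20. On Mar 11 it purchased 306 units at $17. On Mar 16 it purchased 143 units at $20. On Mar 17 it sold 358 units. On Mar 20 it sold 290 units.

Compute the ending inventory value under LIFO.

Mar 17, 358 sold [LIFO — newest first]: 143 @ $20 + 215 @ $17 = $6,515
Mar 20, 290 sold [LIFO — newest first]: 91 @ $17 + 199 @ $20 = $5,527
Total COGS = $6,515 + $5,527 = $12,042
Ending inventory: 176 @ $20 = $3,520

Ending inventory = $3,520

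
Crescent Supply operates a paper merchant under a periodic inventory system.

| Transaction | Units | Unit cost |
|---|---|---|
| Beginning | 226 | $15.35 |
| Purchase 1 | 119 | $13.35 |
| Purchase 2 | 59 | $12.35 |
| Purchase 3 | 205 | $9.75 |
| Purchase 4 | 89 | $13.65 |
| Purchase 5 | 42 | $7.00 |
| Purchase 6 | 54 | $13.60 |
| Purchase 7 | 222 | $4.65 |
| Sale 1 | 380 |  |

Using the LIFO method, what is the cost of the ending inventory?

Ending inventory = $8,153.70

Sale 1 (380) [LIFO — newest first]: 222 @ $4.65 + 54 @ $13.60 + 42 @ $7.00 + 62 @ $13.65 = $2,907.00
Ending inventory: 226 @ $15.35 + 119 @ $13.35 + 59 @ $12.35 + 205 @ $9.75 + 27 @ $13.65 = $8,153.70
Check: goods available $11,060.70 = COGS $2,907.00 + ending $8,153.70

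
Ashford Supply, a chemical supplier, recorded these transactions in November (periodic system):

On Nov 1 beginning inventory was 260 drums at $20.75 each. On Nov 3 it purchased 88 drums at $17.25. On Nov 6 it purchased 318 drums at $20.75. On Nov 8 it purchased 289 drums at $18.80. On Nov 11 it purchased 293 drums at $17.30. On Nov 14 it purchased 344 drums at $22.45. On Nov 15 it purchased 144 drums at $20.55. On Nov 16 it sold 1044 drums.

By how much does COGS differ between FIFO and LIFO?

FIFO COGS: 260 @ $20.75 + 88 @ $17.25 + 318 @ $20.75 + 289 @ $18.80 + 89 @ $17.30 = $20,484.40
LIFO COGS: 144 @ $20.55 + 344 @ $22.45 + 293 @ $17.30 + 263 @ $18.80 = $20,695.30
Difference = |$20,484.40 − $20,695.30| = $210.90

$210.90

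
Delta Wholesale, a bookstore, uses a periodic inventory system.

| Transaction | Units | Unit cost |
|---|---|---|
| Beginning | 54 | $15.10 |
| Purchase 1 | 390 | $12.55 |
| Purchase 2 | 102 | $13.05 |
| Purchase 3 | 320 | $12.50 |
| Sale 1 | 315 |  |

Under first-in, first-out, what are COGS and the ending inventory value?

Sale 1 (315) [FIFO — oldest first]: 54 @ $15.10 + 261 @ $12.55 = $4,090.95
Ending inventory: 129 @ $12.55 + 102 @ $13.05 + 320 @ $12.50 = $6,950.05

COGS = $4,090.95; ending inventory = $6,950.05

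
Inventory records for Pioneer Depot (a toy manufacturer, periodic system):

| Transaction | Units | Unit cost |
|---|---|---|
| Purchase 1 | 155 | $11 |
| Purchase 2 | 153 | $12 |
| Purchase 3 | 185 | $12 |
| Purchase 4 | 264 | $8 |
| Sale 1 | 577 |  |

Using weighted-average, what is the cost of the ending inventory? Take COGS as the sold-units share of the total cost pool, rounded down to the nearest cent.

Ending inventory = $1,872.05

Sale 1, sell 577: 577/757 × $7,873.00 → $6,000.95
Ending inventory (cost pool remaining) = $1,872.05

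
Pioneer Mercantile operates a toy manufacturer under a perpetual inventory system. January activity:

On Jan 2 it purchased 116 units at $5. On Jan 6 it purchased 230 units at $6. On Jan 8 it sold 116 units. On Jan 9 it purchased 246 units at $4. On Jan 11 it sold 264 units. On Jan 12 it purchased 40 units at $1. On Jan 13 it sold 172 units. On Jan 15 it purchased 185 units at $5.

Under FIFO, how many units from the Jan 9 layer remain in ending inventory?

Jan 8, 116 sold [FIFO — oldest first]: 116 @ $5 = $580
Jan 11, 264 sold [FIFO — oldest first]: 230 @ $6 + 34 @ $4 = $1,516
Jan 13, 172 sold [FIFO — oldest first]: 172 @ $4 = $688
Total COGS = $580 + $1,516 + $688 = $2,784
Ending inventory: 40 @ $4 + 40 @ $1 + 185 @ $5 = $1,125

40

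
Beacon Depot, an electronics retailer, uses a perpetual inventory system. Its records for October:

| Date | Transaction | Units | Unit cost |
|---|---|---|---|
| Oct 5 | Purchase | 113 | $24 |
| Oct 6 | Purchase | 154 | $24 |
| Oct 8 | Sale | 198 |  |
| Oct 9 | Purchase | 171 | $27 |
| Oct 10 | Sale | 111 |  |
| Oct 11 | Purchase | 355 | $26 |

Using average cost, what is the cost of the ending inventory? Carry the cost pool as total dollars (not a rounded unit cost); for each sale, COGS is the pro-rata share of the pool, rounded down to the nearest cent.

After Oct 5: 113 on hand, pool $2,712.00 (≈ $24.0000 each)
After Oct 6: 267 on hand, pool $6,408.00 (≈ $24.0000 each)
Oct 8, sell 198: 198/267 × $6,408.00 → $4,752.00
After Oct 9: 240 on hand, pool $6,273.00 (≈ $26.1375 each)
Oct 10, sell 111: 111/240 × $6,273.00 → $2,901.26
After Oct 11: 484 on hand, pool $12,601.74 (≈ $26.0367 each)
Total COGS = $4,752.00 + $2,901.26 = $7,653.26
Ending inventory (cost pool remaining) = $12,601.74

Ending inventory = $12,601.74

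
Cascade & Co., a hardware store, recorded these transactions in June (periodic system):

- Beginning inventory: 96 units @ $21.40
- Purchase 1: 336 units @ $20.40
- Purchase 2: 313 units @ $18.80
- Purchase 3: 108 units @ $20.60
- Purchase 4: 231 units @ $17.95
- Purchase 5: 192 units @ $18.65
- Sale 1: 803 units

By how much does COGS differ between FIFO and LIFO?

$922.35

FIFO COGS: 96 @ $21.40 + 336 @ $20.40 + 313 @ $18.80 + 58 @ $20.60 = $15,988.00
LIFO COGS: 192 @ $18.65 + 231 @ $17.95 + 108 @ $20.60 + 272 @ $18.80 = $15,065.65
Difference = |$15,988.00 − $15,065.65| = $922.35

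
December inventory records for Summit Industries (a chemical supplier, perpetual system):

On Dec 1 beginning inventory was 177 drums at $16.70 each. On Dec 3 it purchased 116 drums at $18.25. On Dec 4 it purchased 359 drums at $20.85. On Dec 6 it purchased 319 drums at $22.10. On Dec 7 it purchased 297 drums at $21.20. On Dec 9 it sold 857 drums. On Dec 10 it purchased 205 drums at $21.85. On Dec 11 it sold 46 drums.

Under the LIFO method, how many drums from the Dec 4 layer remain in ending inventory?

118

Dec 9, 857 sold [LIFO — newest first]: 297 @ $21.20 + 319 @ $22.10 + 241 @ $20.85 = $18,371.15
Dec 11, 46 sold [LIFO — newest first]: 46 @ $21.85 = $1,005.10
Total COGS = $18,371.15 + $1,005.10 = $19,376.25
Ending inventory: 177 @ $16.70 + 116 @ $18.25 + 118 @ $20.85 + 159 @ $21.85 = $11,007.35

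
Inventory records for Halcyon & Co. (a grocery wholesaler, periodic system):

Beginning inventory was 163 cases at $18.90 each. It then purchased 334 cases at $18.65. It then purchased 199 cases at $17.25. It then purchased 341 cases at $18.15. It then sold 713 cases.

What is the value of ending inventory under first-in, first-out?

Ending inventory = $5,880.60

Sale 1 (713) [FIFO — oldest first]: 163 @ $18.90 + 334 @ $18.65 + 199 @ $17.25 + 17 @ $18.15 = $13,051.10
Ending inventory: 324 @ $18.15 = $5,880.60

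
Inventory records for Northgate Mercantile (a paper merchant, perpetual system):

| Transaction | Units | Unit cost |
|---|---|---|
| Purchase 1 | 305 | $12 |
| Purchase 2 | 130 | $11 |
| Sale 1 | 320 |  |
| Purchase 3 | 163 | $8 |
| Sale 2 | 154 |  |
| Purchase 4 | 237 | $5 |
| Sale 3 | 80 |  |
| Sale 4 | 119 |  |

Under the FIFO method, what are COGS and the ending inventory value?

Sale 1 (320) [FIFO — oldest first]: 305 @ $12 + 15 @ $11 = $3,825
Sale 2 (154) [FIFO — oldest first]: 115 @ $11 + 39 @ $8 = $1,577
Sale 3 (80) [FIFO — oldest first]: 80 @ $8 = $640
Sale 4 (119) [FIFO — oldest first]: 44 @ $8 + 75 @ $5 = $727
Total COGS = $3,825 + $1,577 + $640 + $727 = $6,769
Ending inventory: 162 @ $5 = $810
Check: goods available $7,579 = COGS $6,769 + ending $810

COGS = $6,769; ending inventory = $810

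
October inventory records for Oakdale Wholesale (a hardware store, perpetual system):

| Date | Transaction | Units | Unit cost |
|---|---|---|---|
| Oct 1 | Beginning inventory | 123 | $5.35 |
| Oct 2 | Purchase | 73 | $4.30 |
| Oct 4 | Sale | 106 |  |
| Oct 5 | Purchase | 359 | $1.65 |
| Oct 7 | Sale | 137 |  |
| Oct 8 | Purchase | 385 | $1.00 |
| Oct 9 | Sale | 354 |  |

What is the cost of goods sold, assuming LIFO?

COGS = $1,070.50

Oct 4, 106 sold [LIFO — newest first]: 73 @ $4.30 + 33 @ $5.35 = $490.45
Oct 7, 137 sold [LIFO — newest first]: 137 @ $1.65 = $226.05
Oct 9, 354 sold [LIFO — newest first]: 354 @ $1.00 = $354.00
Total COGS = $490.45 + $226.05 + $354.00 = $1,070.50
Ending inventory: 90 @ $5.35 + 222 @ $1.65 + 31 @ $1.00 = $878.80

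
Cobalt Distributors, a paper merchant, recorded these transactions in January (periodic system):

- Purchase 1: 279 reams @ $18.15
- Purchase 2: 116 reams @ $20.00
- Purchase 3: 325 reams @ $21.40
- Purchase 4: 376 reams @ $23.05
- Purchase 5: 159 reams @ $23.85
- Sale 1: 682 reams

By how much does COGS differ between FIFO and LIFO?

$2,079.10

FIFO COGS: 279 @ $18.15 + 116 @ $20.00 + 287 @ $21.40 = $13,525.65
LIFO COGS: 159 @ $23.85 + 376 @ $23.05 + 147 @ $21.40 = $15,604.75
Difference = |$13,525.65 − $15,604.75| = $2,079.10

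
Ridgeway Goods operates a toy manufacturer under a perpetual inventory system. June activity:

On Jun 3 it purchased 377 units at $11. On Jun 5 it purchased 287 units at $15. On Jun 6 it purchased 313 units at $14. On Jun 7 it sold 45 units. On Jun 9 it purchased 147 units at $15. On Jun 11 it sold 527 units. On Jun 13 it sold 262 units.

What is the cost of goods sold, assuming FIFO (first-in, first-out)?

COGS = $10,832

Jun 7, 45 sold [FIFO — oldest first]: 45 @ $11 = $495
Jun 11, 527 sold [FIFO — oldest first]: 332 @ $11 + 195 @ $15 = $6,577
Jun 13, 262 sold [FIFO — oldest first]: 92 @ $15 + 170 @ $14 = $3,760
Total COGS = $495 + $6,577 + $3,760 = $10,832
Ending inventory: 143 @ $14 + 147 @ $15 = $4,207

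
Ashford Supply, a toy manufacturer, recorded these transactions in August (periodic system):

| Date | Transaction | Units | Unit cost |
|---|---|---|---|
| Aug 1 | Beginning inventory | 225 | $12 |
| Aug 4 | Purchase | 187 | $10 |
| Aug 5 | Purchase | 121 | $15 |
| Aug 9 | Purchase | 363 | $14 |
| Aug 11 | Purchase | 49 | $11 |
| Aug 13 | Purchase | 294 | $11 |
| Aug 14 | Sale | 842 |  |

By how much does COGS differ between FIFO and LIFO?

$109

FIFO COGS: 225 @ $12 + 187 @ $10 + 121 @ $15 + 309 @ $14 = $10,711
LIFO COGS: 294 @ $11 + 49 @ $11 + 363 @ $14 + 121 @ $15 + 15 @ $10 = $10,820
Difference = |$10,711 − $10,820| = $109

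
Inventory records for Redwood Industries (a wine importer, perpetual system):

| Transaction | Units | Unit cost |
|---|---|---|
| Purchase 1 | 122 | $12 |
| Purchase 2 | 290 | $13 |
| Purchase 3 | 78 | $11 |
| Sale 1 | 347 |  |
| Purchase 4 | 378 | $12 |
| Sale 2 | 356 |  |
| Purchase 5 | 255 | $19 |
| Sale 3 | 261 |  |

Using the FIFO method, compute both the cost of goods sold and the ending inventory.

COGS = $12,452; ending inventory = $3,021

Sale 1 (347) [FIFO — oldest first]: 122 @ $12 + 225 @ $13 = $4,389
Sale 2 (356) [FIFO — oldest first]: 65 @ $13 + 78 @ $11 + 213 @ $12 = $4,259
Sale 3 (261) [FIFO — oldest first]: 165 @ $12 + 96 @ $19 = $3,804
Total COGS = $4,389 + $4,259 + $3,804 = $12,452
Ending inventory: 159 @ $19 = $3,021
Check: goods available $15,473 = COGS $12,452 + ending $3,021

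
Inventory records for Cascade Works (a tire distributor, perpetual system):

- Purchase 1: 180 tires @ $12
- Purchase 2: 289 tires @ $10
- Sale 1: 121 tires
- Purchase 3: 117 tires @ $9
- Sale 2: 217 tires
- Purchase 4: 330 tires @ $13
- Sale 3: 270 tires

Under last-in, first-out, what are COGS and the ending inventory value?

COGS = $6,773; ending inventory = $3,620

Sale 1 (121) [LIFO — newest first]: 121 @ $10 = $1,210
Sale 2 (217) [LIFO — newest first]: 117 @ $9 + 100 @ $10 = $2,053
Sale 3 (270) [LIFO — newest first]: 270 @ $13 = $3,510
Total COGS = $1,210 + $2,053 + $3,510 = $6,773
Ending inventory: 180 @ $12 + 68 @ $10 + 60 @ $13 = $3,620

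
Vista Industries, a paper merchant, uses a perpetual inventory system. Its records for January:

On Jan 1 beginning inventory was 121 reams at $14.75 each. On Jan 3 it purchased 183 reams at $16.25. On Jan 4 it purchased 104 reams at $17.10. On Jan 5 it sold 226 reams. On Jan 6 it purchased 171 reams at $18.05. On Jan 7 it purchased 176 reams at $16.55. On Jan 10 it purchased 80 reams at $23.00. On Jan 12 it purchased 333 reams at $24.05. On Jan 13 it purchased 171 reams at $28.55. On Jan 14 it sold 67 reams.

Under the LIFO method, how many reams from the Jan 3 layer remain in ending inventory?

Jan 5, 226 sold [LIFO — newest first]: 104 @ $17.10 + 122 @ $16.25 = $3,760.90
Jan 14, 67 sold [LIFO — newest first]: 67 @ $28.55 = $1,912.85
Total COGS = $3,760.90 + $1,912.85 = $5,673.75
Ending inventory: 121 @ $14.75 + 61 @ $16.25 + 171 @ $18.05 + 176 @ $16.55 + 80 @ $23.00 + 333 @ $24.05 + 104 @ $28.55 = $21,593.20
Check: goods available $27,266.95 = COGS $5,673.75 + ending $21,593.20

61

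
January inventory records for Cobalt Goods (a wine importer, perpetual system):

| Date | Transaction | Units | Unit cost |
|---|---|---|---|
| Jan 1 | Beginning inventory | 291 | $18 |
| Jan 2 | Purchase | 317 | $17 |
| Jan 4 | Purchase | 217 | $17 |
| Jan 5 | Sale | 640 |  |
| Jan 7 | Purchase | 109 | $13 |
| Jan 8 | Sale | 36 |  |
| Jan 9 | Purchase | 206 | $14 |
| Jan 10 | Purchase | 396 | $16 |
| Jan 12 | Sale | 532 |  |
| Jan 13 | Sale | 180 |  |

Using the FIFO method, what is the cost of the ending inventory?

Jan 5, 640 sold [FIFO — oldest first]: 291 @ $18 + 317 @ $17 + 32 @ $17 = $11,171
Jan 8, 36 sold [FIFO — oldest first]: 36 @ $17 = $612
Jan 12, 532 sold [FIFO — oldest first]: 149 @ $17 + 109 @ $13 + 206 @ $14 + 68 @ $16 = $7,922
Jan 13, 180 sold [FIFO — oldest first]: 180 @ $16 = $2,880
Total COGS = $11,171 + $612 + $7,922 + $2,880 = $22,585
Ending inventory: 148 @ $16 = $2,368

Ending inventory = $2,368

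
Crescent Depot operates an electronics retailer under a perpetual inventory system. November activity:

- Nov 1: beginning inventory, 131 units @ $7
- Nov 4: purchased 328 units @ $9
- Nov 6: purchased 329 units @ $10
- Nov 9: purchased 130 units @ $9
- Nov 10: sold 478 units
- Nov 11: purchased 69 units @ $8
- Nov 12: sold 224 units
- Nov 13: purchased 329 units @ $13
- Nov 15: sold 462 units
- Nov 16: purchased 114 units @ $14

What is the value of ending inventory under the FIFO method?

Ending inventory = $3,572

Nov 10, 478 sold [FIFO — oldest first]: 131 @ $7 + 328 @ $9 + 19 @ $10 = $4,059
Nov 12, 224 sold [FIFO — oldest first]: 224 @ $10 = $2,240
Nov 15, 462 sold [FIFO — oldest first]: 86 @ $10 + 130 @ $9 + 69 @ $8 + 177 @ $13 = $4,883
Total COGS = $4,059 + $2,240 + $4,883 = $11,182
Ending inventory: 152 @ $13 + 114 @ $14 = $3,572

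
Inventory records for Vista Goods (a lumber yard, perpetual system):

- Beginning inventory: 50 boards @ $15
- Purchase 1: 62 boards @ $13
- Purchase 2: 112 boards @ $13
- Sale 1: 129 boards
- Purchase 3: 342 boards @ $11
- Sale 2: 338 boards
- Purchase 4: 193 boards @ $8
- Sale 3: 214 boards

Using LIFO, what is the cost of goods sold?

COGS = $7,204

Sale 1 (129) [LIFO — newest first]: 112 @ $13 + 17 @ $13 = $1,677
Sale 2 (338) [LIFO — newest first]: 338 @ $11 = $3,718
Sale 3 (214) [LIFO — newest first]: 193 @ $8 + 4 @ $11 + 17 @ $13 = $1,809
Total COGS = $1,677 + $3,718 + $1,809 = $7,204
Ending inventory: 50 @ $15 + 28 @ $13 = $1,114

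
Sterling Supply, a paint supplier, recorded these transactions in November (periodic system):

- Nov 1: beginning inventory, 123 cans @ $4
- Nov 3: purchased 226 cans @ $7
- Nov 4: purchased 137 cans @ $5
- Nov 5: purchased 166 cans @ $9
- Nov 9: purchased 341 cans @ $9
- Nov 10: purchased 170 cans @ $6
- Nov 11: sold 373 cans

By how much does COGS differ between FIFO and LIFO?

$653

FIFO COGS: 123 @ $4 + 226 @ $7 + 24 @ $5 = $2,194
LIFO COGS: 170 @ $6 + 203 @ $9 = $2,847
Difference = |$2,194 − $2,847| = $653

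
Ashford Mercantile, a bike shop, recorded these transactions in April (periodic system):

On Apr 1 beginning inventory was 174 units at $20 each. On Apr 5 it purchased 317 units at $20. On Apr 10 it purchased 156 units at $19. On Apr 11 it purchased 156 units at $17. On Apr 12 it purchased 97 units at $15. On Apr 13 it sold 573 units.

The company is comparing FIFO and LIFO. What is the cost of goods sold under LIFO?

COGS = $10,351

FIFO COGS: 174 @ $20 + 317 @ $20 + 82 @ $19 = $11,378
LIFO COGS: 97 @ $15 + 156 @ $17 + 156 @ $19 + 164 @ $20 = $10,351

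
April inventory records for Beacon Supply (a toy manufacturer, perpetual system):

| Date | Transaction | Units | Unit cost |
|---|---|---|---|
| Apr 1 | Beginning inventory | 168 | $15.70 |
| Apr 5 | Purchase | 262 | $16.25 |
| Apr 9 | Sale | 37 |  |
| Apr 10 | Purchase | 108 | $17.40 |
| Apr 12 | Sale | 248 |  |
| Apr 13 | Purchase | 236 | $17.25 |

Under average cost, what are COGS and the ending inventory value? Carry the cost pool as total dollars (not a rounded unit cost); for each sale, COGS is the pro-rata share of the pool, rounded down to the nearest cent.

COGS = $4,642.97; ending inventory = $8,202.33

After Apr 1: 168 on hand, pool $2,637.60 (≈ $15.7000 each)
After Apr 5: 430 on hand, pool $6,895.10 (≈ $16.0351 each)
Apr 9, sell 37: 37/430 × $6,895.10 → $593.29
After Apr 10: 501 on hand, pool $8,181.01 (≈ $16.3294 each)
Apr 12, sell 248: 248/501 × $8,181.01 → $4,049.68
After Apr 13: 489 on hand, pool $8,202.33 (≈ $16.7737 each)
Total COGS = $593.29 + $4,049.68 = $4,642.97
Ending inventory (cost pool remaining) = $8,202.33
Check: goods available $12,845.30 = COGS $4,642.97 + ending $8,202.33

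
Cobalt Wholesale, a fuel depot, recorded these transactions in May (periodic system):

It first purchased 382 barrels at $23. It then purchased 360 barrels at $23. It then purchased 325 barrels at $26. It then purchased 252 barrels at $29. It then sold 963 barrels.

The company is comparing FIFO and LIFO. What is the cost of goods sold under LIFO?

FIFO COGS: 382 @ $23 + 360 @ $23 + 221 @ $26 = $22,812
LIFO COGS: 252 @ $29 + 325 @ $26 + 360 @ $23 + 26 @ $23 = $24,636

COGS = $24,636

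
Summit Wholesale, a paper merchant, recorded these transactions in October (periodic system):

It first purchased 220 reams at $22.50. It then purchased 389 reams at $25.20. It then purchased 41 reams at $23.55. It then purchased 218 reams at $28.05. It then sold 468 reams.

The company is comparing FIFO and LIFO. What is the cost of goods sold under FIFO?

FIFO COGS: 220 @ $22.50 + 248 @ $25.20 = $11,199.60
LIFO COGS: 218 @ $28.05 + 41 @ $23.55 + 209 @ $25.20 = $12,347.25

COGS = $11,199.60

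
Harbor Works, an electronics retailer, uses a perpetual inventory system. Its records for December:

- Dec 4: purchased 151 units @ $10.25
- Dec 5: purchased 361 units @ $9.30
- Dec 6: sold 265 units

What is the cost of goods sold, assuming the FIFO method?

Dec 6, 265 sold [FIFO — oldest first]: 151 @ $10.25 + 114 @ $9.30 = $2,607.95
Ending inventory: 247 @ $9.30 = $2,297.10
Check: goods available $4,905.05 = COGS $2,607.95 + ending $2,297.10

COGS = $2,607.95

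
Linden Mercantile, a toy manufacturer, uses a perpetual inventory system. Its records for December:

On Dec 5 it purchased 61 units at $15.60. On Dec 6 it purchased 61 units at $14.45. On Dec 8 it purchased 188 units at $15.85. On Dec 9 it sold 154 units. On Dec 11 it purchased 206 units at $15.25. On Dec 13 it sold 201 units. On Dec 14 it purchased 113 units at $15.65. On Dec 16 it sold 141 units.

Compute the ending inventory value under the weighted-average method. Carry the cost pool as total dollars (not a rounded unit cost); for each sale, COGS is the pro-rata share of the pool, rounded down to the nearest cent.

Ending inventory = $2,059.47

After Dec 5: 61 on hand, pool $951.60 (≈ $15.6000 each)
After Dec 6: 122 on hand, pool $1,833.05 (≈ $15.0250 each)
After Dec 8: 310 on hand, pool $4,812.85 (≈ $15.5253 each)
Dec 9, sell 154: 154/310 × $4,812.85 → $2,390.89
After Dec 11: 362 on hand, pool $5,563.46 (≈ $15.3687 each)
Dec 13, sell 201: 201/362 × $5,563.46 → $3,089.10
After Dec 14: 274 on hand, pool $4,242.81 (≈ $15.4847 each)
Dec 16, sell 141: 141/274 × $4,242.81 → $2,183.34
Total COGS = $2,390.89 + $3,089.10 + $2,183.34 = $7,663.33
Ending inventory (cost pool remaining) = $2,059.47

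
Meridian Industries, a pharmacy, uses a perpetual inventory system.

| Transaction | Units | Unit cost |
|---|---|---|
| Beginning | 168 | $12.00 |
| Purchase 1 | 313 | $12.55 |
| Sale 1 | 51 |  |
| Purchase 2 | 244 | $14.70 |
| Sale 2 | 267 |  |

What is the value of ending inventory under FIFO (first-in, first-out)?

Ending inventory = $5,632.45

Sale 1 (51) [FIFO — oldest first]: 51 @ $12.00 = $612.00
Sale 2 (267) [FIFO — oldest first]: 117 @ $12.00 + 150 @ $12.55 = $3,286.50
Total COGS = $612.00 + $3,286.50 = $3,898.50
Ending inventory: 163 @ $12.55 + 244 @ $14.70 = $5,632.45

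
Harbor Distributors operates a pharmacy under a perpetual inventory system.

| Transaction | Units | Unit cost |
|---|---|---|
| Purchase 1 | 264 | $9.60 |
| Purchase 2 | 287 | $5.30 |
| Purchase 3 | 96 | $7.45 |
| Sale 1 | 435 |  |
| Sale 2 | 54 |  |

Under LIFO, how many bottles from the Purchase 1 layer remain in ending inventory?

158

Sale 1 (435) [LIFO — newest first]: 96 @ $7.45 + 287 @ $5.30 + 52 @ $9.60 = $2,735.50
Sale 2 (54) [LIFO — newest first]: 54 @ $9.60 = $518.40
Total COGS = $2,735.50 + $518.40 = $3,253.90
Ending inventory: 158 @ $9.60 = $1,516.80
Check: goods available $4,770.70 = COGS $3,253.90 + ending $1,516.80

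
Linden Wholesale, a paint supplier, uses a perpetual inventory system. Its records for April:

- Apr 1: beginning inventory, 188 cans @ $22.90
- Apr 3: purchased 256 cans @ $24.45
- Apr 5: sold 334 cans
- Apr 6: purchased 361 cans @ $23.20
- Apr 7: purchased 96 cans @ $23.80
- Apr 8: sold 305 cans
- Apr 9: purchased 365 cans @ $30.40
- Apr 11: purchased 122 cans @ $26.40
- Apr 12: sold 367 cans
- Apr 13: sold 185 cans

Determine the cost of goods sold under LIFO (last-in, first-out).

COGS = $31,003.80

Apr 5, 334 sold [LIFO — newest first]: 256 @ $24.45 + 78 @ $22.90 = $8,045.40
Apr 8, 305 sold [LIFO — newest first]: 96 @ $23.80 + 209 @ $23.20 = $7,133.60
Apr 12, 367 sold [LIFO — newest first]: 122 @ $26.40 + 245 @ $30.40 = $10,668.80
Apr 13, 185 sold [LIFO — newest first]: 120 @ $30.40 + 65 @ $23.20 = $5,156.00
Total COGS = $8,045.40 + $7,133.60 + $10,668.80 + $5,156.00 = $31,003.80
Ending inventory: 110 @ $22.90 + 87 @ $23.20 = $4,537.40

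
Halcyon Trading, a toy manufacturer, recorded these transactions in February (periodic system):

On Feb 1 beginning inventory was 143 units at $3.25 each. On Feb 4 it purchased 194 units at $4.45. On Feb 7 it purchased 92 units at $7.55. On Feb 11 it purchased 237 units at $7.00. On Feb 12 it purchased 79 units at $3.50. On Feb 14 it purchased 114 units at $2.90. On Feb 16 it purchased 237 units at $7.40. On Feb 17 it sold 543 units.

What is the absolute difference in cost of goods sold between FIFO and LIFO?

$331.25

FIFO COGS: 143 @ $3.25 + 194 @ $4.45 + 92 @ $7.55 + 114 @ $7.00 = $2,820.65
LIFO COGS: 237 @ $7.40 + 114 @ $2.90 + 79 @ $3.50 + 113 @ $7.00 = $3,151.90
Difference = |$2,820.65 − $3,151.90| = $331.25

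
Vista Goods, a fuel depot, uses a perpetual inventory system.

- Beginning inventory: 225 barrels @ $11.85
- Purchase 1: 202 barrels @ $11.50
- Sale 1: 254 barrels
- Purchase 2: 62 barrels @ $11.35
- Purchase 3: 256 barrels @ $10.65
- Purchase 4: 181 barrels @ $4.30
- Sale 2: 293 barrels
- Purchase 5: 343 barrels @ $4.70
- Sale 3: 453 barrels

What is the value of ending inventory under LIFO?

Sale 1 (254) [LIFO — newest first]: 202 @ $11.50 + 52 @ $11.85 = $2,939.20
Sale 2 (293) [LIFO — newest first]: 181 @ $4.30 + 112 @ $10.65 = $1,971.10
Sale 3 (453) [LIFO — newest first]: 343 @ $4.70 + 110 @ $10.65 = $2,783.60
Total COGS = $2,939.20 + $1,971.10 + $2,783.60 = $7,693.90
Ending inventory: 173 @ $11.85 + 62 @ $11.35 + 34 @ $10.65 = $3,115.85

Ending inventory = $3,115.85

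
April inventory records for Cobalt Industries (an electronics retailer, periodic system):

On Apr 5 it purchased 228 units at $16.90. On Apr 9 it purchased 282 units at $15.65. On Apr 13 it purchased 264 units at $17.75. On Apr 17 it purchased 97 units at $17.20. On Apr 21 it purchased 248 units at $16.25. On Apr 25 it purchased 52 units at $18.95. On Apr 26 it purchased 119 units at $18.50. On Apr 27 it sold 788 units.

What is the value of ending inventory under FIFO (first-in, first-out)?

Apr 27, 788 sold [FIFO — oldest first]: 228 @ $16.90 + 282 @ $15.65 + 264 @ $17.75 + 14 @ $17.20 = $13,193.30
Ending inventory: 83 @ $17.20 + 248 @ $16.25 + 52 @ $18.95 + 119 @ $18.50 = $8,644.50

Ending inventory = $8,644.50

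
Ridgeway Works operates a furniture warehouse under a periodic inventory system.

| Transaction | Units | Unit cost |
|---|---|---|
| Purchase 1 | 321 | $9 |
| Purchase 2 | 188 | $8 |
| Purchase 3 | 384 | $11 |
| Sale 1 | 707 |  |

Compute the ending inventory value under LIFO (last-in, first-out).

Ending inventory = $1,674

Sale 1 (707) [LIFO — newest first]: 384 @ $11 + 188 @ $8 + 135 @ $9 = $6,943
Ending inventory: 186 @ $9 = $1,674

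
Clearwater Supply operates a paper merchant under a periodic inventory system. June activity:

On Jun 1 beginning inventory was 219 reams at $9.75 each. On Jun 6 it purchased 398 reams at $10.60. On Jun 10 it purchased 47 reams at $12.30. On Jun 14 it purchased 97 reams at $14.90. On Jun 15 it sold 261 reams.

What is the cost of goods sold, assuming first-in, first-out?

COGS = $2,580.45

Jun 15, 261 sold [FIFO — oldest first]: 219 @ $9.75 + 42 @ $10.60 = $2,580.45
Ending inventory: 356 @ $10.60 + 47 @ $12.30 + 97 @ $14.90 = $5,797.00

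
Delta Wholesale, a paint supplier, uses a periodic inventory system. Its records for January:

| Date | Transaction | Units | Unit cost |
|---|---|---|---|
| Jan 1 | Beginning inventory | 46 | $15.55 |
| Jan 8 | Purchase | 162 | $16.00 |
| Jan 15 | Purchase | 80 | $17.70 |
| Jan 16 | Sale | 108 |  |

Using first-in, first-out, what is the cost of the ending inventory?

Jan 16, 108 sold [FIFO — oldest first]: 46 @ $15.55 + 62 @ $16.00 = $1,707.30
Ending inventory: 100 @ $16.00 + 80 @ $17.70 = $3,016.00

Ending inventory = $3,016.00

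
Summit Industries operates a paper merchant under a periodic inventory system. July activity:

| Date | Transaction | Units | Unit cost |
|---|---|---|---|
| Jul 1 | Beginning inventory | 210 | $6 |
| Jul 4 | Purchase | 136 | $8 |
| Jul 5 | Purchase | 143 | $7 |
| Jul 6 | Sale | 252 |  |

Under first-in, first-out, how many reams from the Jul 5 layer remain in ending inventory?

Jul 6, 252 sold [FIFO — oldest first]: 210 @ $6 + 42 @ $8 = $1,596
Ending inventory: 94 @ $8 + 143 @ $7 = $1,753
Check: goods available $3,349 = COGS $1,596 + ending $1,753

143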